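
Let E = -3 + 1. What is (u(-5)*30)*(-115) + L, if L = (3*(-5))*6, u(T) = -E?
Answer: -6990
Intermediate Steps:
E = -2
u(T) = 2 (u(T) = -1*(-2) = 2)
L = -90 (L = -15*6 = -90)
(u(-5)*30)*(-115) + L = (2*30)*(-115) - 90 = 60*(-115) - 90 = -6900 - 90 = -6990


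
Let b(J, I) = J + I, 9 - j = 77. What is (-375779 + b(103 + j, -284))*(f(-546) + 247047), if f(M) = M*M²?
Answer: 61113683344092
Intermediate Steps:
j = -68 (j = 9 - 1*77 = 9 - 77 = -68)
f(M) = M³
b(J, I) = I + J
(-375779 + b(103 + j, -284))*(f(-546) + 247047) = (-375779 + (-284 + (103 - 68)))*((-546)³ + 247047) = (-375779 + (-284 + 35))*(-162771336 + 247047) = (-375779 - 249)*(-162524289) = -376028*(-162524289) = 61113683344092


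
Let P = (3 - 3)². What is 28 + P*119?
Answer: 28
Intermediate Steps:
P = 0 (P = 0² = 0)
28 + P*119 = 28 + 0*119 = 28 + 0 = 28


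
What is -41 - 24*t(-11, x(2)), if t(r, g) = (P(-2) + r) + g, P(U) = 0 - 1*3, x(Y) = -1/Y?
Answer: 307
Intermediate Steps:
x(Y) = -1/Y
P(U) = -3 (P(U) = 0 - 3 = -3)
t(r, g) = -3 + g + r (t(r, g) = (-3 + r) + g = -3 + g + r)
-41 - 24*t(-11, x(2)) = -41 - 24*(-3 - 1/2 - 11) = -41 - 24*(-3 - 1*½ - 11) = -41 - 24*(-3 - ½ - 11) = -41 - 24*(-29/2) = -41 + 348 = 307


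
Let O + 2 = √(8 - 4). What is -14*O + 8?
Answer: 8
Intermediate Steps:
O = 0 (O = -2 + √(8 - 4) = -2 + √4 = -2 + 2 = 0)
-14*O + 8 = -14*0 + 8 = 0 + 8 = 8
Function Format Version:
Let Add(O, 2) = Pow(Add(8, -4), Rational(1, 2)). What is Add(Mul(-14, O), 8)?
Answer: 8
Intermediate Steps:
O = 0 (O = Add(-2, Pow(Add(8, -4), Rational(1, 2))) = Add(-2, Pow(4, Rational(1, 2))) = Add(-2, 2) = 0)
Add(Mul(-14, O), 8) = Add(Mul(-14, 0), 8) = Add(0, 8) = 8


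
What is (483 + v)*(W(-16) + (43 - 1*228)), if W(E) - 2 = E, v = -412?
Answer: -14129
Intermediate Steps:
W(E) = 2 + E
(483 + v)*(W(-16) + (43 - 1*228)) = (483 - 412)*((2 - 16) + (43 - 1*228)) = 71*(-14 + (43 - 228)) = 71*(-14 - 185) = 71*(-199) = -14129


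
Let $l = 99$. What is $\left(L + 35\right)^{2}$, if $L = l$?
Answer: $17956$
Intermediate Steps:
$L = 99$
$\left(L + 35\right)^{2} = \left(99 + 35\right)^{2} = 134^{2} = 17956$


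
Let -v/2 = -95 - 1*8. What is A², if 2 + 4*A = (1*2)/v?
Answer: 42025/169744 ≈ 0.24758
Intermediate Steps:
v = 206 (v = -2*(-95 - 1*8) = -2*(-95 - 8) = -2*(-103) = 206)
A = -205/412 (A = -½ + ((1*2)/206)/4 = -½ + (2*(1/206))/4 = -½ + (¼)*(1/103) = -½ + 1/412 = -205/412 ≈ -0.49757)
A² = (-205/412)² = 42025/169744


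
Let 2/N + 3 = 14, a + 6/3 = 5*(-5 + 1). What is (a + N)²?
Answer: 57600/121 ≈ 476.03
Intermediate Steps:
a = -22 (a = -2 + 5*(-5 + 1) = -2 + 5*(-4) = -2 - 20 = -22)
N = 2/11 (N = 2/(-3 + 14) = 2/11 ≈ 0.18182)
(a + N)² = (-22 + 2/11)² = (-240/11)² = 57600/121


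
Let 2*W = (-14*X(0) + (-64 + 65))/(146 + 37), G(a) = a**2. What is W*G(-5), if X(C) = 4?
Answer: -1375/366 ≈ -3.7568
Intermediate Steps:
W = -55/366 (W = ((-14*4 + (-64 + 65))/(146 + 37))/2 = ((-56 + 1)/183)/2 = (-55*1/183)/2 = (1/2)*(-55/183) = -55/366 ≈ -0.15027)
W*G(-5) = -55/366*(-5)**2 = -55/366*25 = -1375/366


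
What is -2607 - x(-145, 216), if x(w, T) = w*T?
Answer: 28713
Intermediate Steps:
x(w, T) = T*w
-2607 - x(-145, 216) = -2607 - 216*(-145) = -2607 - 1*(-31320) = -2607 + 31320 = 28713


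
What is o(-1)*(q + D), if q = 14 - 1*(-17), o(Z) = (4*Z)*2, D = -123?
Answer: 736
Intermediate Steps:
o(Z) = 8*Z
q = 31 (q = 14 + 17 = 31)
o(-1)*(q + D) = (8*(-1))*(31 - 123) = -8*(-92) = 736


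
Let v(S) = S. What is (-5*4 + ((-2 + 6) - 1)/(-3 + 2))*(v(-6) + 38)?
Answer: -736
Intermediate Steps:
(-5*4 + ((-2 + 6) - 1)/(-3 + 2))*(v(-6) + 38) = (-5*4 + ((-2 + 6) - 1)/(-3 + 2))*(-6 + 38) = (-20 + (4 - 1)/(-1))*32 = (-20 + 3*(-1))*32 = (-20 - 3)*32 = -23*32 = -736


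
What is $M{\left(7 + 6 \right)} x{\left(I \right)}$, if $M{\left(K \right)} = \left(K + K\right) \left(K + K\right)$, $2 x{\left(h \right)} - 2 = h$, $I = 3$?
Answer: $1690$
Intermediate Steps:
$x{\left(h \right)} = 1 + \frac{h}{2}$
$M{\left(K \right)} = 4 K^{2}$ ($M{\left(K \right)} = 2 K 2 K = 4 K^{2}$)
$M{\left(7 + 6 \right)} x{\left(I \right)} = 4 \left(7 + 6\right)^{2} \left(1 + \frac{1}{2} \cdot 3\right) = 4 \cdot 13^{2} \left(1 + \frac{3}{2}\right) = 4 \cdot 169 \cdot \frac{5}{2} = 676 \cdot \frac{5}{2} = 1690$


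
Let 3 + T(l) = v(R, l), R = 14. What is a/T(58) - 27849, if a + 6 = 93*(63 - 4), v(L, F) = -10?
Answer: -367518/13 ≈ -28271.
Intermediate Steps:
a = 5481 (a = -6 + 93*(63 - 4) = -6 + 93*59 = -6 + 5487 = 5481)
T(l) = -13 (T(l) = -3 - 10 = -13)
a/T(58) - 27849 = 5481/(-13) - 27849 = 5481*(-1/13) - 27849 = -5481/13 - 27849 = -367518/13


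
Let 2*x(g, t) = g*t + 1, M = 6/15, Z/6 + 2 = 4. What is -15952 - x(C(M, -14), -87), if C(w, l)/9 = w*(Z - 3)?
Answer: -145431/10 ≈ -14543.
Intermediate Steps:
Z = 12 (Z = -12 + 6*4 = -12 + 24 = 12)
M = ⅖ (M = 6*(1/15) = ⅖ ≈ 0.40000)
C(w, l) = 81*w (C(w, l) = 9*(w*(12 - 3)) = 9*(w*9) = 9*(9*w) = 81*w)
x(g, t) = ½ + g*t/2 (x(g, t) = (g*t + 1)/2 = (1 + g*t)/2 = ½ + g*t/2)
-15952 - x(C(M, -14), -87) = -15952 - (½ + (½)*(81*(⅖))*(-87)) = -15952 - (½ + (½)*(162/5)*(-87)) = -15952 - (½ - 7047/5) = -15952 - 1*(-14089/10) = -15952 + 14089/10 = -145431/10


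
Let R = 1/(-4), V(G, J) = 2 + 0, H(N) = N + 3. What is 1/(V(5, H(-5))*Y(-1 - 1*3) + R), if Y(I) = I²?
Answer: 4/127 ≈ 0.031496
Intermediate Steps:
H(N) = 3 + N
V(G, J) = 2
R = -¼ ≈ -0.25000
1/(V(5, H(-5))*Y(-1 - 1*3) + R) = 1/(2*(-1 - 1*3)² - ¼) = 1/(2*(-1 - 3)² - ¼) = 1/(2*(-4)² - ¼) = 1/(2*16 - ¼) = 1/(32 - ¼) = 1/(127/4) = 4/127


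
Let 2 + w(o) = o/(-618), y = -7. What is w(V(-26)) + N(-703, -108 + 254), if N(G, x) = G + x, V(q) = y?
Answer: -345455/618 ≈ -558.99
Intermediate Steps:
V(q) = -7
w(o) = -2 - o/618 (w(o) = -2 + o/(-618) = -2 + o*(-1/618) = -2 - o/618)
w(V(-26)) + N(-703, -108 + 254) = (-2 - 1/618*(-7)) + (-703 + (-108 + 254)) = (-2 + 7/618) + (-703 + 146) = -1229/618 - 557 = -345455/618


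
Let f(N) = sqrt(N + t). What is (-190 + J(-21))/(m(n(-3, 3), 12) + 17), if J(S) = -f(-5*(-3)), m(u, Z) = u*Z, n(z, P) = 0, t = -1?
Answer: -190/17 - sqrt(14)/17 ≈ -11.397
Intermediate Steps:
f(N) = sqrt(-1 + N) (f(N) = sqrt(N - 1) = sqrt(-1 + N))
m(u, Z) = Z*u
J(S) = -sqrt(14) (J(S) = -sqrt(-1 - 5*(-3)) = -sqrt(-1 + 15) = -sqrt(14))
(-190 + J(-21))/(m(n(-3, 3), 12) + 17) = (-190 - sqrt(14))/(12*0 + 17) = (-190 - sqrt(14))/(0 + 17) = (-190 - sqrt(14))/17 = (-190 - sqrt(14))*(1/17) = -190/17 - sqrt(14)/17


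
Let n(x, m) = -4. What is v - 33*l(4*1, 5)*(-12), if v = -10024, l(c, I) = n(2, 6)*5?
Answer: -17944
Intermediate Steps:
l(c, I) = -20 (l(c, I) = -4*5 = -20)
v - 33*l(4*1, 5)*(-12) = -10024 - 33*(-20)*(-12) = -10024 + 660*(-12) = -10024 - 7920 = -17944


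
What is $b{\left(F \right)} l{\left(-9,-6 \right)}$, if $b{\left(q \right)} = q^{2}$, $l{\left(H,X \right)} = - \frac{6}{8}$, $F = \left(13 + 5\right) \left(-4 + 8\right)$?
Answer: $-3888$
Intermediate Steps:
$F = 72$ ($F = 18 \cdot 4 = 72$)
$l{\left(H,X \right)} = - \frac{3}{4}$ ($l{\left(H,X \right)} = \left(-6\right) \frac{1}{8} = - \frac{3}{4}$)
$b{\left(F \right)} l{\left(-9,-6 \right)} = 72^{2} \left(- \frac{3}{4}\right) = 5184 \left(- \frac{3}{4}\right) = -3888$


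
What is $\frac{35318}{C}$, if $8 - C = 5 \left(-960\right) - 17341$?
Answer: $\frac{35318}{22149} \approx 1.5946$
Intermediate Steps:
$C = 22149$ ($C = 8 - \left(5 \left(-960\right) - 17341\right) = 8 - \left(-4800 - 17341\right) = 8 - -22141 = 8 + 22141 = 22149$)
$\frac{35318}{C} = \frac{35318}{22149}$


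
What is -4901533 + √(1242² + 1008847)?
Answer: -4901533 + √2551411 ≈ -4.8999e+6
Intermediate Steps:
-4901533 + √(1242² + 1008847) = -4901533 + √(1542564 + 1008847) = -4901533 + √2551411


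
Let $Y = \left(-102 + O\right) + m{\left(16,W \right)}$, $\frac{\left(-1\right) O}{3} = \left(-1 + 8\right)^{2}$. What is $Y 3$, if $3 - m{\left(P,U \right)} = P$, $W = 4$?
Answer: $-786$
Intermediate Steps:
$m{\left(P,U \right)} = 3 - P$
$O = -147$ ($O = - 3 \left(-1 + 8\right)^{2} = - 3 \cdot 7^{2} = \left(-3\right) 49 = -147$)
$Y = -262$ ($Y = \left(-102 - 147\right) + \left(3 - 16\right) = -249 + \left(3 - 16\right) = -249 - 13 = -262$)
$Y 3 = \left(-262\right) 3 = -786$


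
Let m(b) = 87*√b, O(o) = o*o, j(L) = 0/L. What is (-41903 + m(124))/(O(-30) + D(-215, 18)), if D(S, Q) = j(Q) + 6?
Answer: -41903/906 + 29*√31/151 ≈ -45.181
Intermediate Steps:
j(L) = 0
O(o) = o²
D(S, Q) = 6 (D(S, Q) = 0 + 6 = 6)
(-41903 + m(124))/(O(-30) + D(-215, 18)) = (-41903 + 87*√124)/((-30)² + 6) = (-41903 + 87*(2*√31))/(900 + 6) = (-41903 + 174*√31)/906 = (-41903 + 174*√31)*(1/906) = -41903/906 + 29*√31/151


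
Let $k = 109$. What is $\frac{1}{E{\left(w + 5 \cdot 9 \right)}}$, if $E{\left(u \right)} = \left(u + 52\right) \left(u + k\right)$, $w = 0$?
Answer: $\frac{1}{14938} \approx 6.6943 \cdot 10^{-5}$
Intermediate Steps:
$E{\left(u \right)} = \left(52 + u\right) \left(109 + u\right)$ ($E{\left(u \right)} = \left(u + 52\right) \left(u + 109\right) = \left(52 + u\right) \left(109 + u\right)$)
$\frac{1}{E{\left(w + 5 \cdot 9 \right)}} = \frac{1}{5668 + \left(0 + 5 \cdot 9\right)^{2} + 161 \left(0 + 5 \cdot 9\right)} = \frac{1}{5668 + \left(0 + 45\right)^{2} + 161 \left(0 + 45\right)} = \frac{1}{5668 + 45^{2} + 161 \cdot 45} = \frac{1}{5668 + 2025 + 7245} = \frac{1}{14938}$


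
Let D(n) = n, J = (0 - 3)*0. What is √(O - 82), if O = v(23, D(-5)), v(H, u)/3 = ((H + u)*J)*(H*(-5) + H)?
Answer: I*√82 ≈ 9.0554*I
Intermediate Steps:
J = 0 (J = -3*0 = 0)
v(H, u) = 0 (v(H, u) = 3*(((H + u)*0)*(H*(-5) + H)) = 3*(0*(-5*H + H)) = 3*(0*(-4*H)) = 3*0 = 0)
O = 0
√(O - 82) = √(0 - 82) = √(-82) = I*√82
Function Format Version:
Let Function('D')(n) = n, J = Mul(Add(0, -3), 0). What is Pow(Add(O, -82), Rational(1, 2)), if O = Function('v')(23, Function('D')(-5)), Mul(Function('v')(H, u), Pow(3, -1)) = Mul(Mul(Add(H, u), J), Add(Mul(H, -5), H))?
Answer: Mul(I, Pow(82, Rational(1, 2))) ≈ Mul(9.0554, I)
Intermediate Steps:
J = 0 (J = Mul(-3, 0) = 0)
Function('v')(H, u) = 0 (Function('v')(H, u) = Mul(3, Mul(Mul(Add(H, u), 0), Add(Mul(H, -5), H))) = Mul(3, Mul(0, Add(Mul(-5, H), H))) = Mul(3, Mul(0, Mul(-4, H))) = Mul(3, 0) = 0)
O = 0
Pow(Add(O, -82), Rational(1, 2)) = Pow(Add(0, -82), Rational(1, 2)) = Pow(-82, Rational(1, 2)) = Mul(I, Pow(82, Rational(1, 2)))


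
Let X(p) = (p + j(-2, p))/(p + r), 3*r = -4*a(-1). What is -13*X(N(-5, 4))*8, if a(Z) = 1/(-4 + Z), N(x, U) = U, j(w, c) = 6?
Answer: -975/4 ≈ -243.75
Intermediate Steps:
r = 4/15 (r = (-4/(-4 - 1))/3 = (-4/(-5))/3 = (-4*(-⅕))/3 = (⅓)*(⅘) = 4/15 ≈ 0.26667)
X(p) = (6 + p)/(4/15 + p) (X(p) = (p + 6)/(p + 4/15) = (6 + p)/(4/15 + p))
-13*X(N(-5, 4))*8 = -195*(6 + 4)/(4 + 15*4)*8 = -195*10/(4 + 60)*8 = -195*10/64*8 = -13*75/32*8 = -975/32*8 = -975/4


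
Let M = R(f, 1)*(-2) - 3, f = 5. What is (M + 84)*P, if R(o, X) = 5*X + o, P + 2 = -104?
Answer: -6466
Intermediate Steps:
P = -106 (P = -2 - 104 = -106)
R(o, X) = o + 5*X
M = -23 (M = (5 + 5*1)*(-2) - 3 = (5 + 5)*(-2) - 3 = 10*(-2) - 3 = -20 - 3 = -23)
(M + 84)*P = (-23 + 84)*(-106) = 61*(-106) = -6466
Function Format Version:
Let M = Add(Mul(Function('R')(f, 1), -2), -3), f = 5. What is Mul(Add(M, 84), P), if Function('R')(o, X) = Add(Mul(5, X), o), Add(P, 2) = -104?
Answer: -6466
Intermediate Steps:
P = -106 (P = Add(-2, -104) = -106)
Function('R')(o, X) = Add(o, Mul(5, X))
M = -23 (M = Add(Mul(Add(5, Mul(5, 1)), -2), -3) = Add(Mul(Add(5, 5), -2), -3) = Add(Mul(10, -2), -3) = Add(-20, -3) = -23)
Mul(Add(M, 84), P) = Mul(Add(-23, 84), -106) = Mul(61, -106) = -6466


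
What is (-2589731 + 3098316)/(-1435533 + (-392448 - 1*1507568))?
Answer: -72655/476507 ≈ -0.15247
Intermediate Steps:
(-2589731 + 3098316)/(-1435533 + (-392448 - 1*1507568)) = 508585/(-1435533 + (-392448 - 1507568)) = 508585/(-1435533 - 1900016) = 508585/(-3335549) = 508585*(-1/3335549) = -72655/476507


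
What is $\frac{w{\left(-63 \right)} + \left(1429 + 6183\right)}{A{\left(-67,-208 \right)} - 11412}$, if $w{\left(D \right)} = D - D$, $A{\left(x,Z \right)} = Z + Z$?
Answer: $- \frac{1903}{2957} \approx -0.64356$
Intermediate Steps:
$A{\left(x,Z \right)} = 2 Z$
$w{\left(D \right)} = 0$
$\frac{w{\left(-63 \right)} + \left(1429 + 6183\right)}{A{\left(-67,-208 \right)} - 11412} = \frac{0 + \left(1429 + 6183\right)}{2 \left(-208\right) - 11412} = \frac{0 + 7612}{-416 - 11412} = \frac{7612}{-11828} = 7612 \left(- \frac{1}{11828}\right) = - \frac{1903}{2957}$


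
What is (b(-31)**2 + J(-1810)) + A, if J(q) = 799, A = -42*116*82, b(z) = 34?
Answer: -397549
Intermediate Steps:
A = -399504 (A = -4872*82 = -399504)
(b(-31)**2 + J(-1810)) + A = (34**2 + 799) - 399504 = (1156 + 799) - 399504 = 1955 - 399504 = -397549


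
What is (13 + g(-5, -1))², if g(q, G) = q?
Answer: 64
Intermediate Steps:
(13 + g(-5, -1))² = (13 - 5)² = 8² = 64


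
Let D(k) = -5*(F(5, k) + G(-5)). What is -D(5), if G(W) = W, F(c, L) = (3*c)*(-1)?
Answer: -100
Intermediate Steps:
F(c, L) = -3*c
D(k) = 100 (D(k) = -5*(-3*5 - 5) = -5*(-15 - 5) = -5*(-20) = 100)
-D(5) = -1*100 = -100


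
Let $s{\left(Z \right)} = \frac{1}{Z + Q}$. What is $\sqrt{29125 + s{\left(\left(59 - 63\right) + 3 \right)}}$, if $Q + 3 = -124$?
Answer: $\frac{\sqrt{7455998}}{16} \approx 170.66$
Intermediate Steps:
$Q = -127$ ($Q = -3 - 124 = -127$)
$s{\left(Z \right)} = \frac{1}{-127 + Z}$ ($s{\left(Z \right)} = \frac{1}{Z - 127} = \frac{1}{-127 + Z}$)
$\sqrt{29125 + s{\left(\left(59 - 63\right) + 3 \right)}} = \sqrt{29125 + \frac{1}{-127 + \left(\left(59 - 63\right) + 3\right)}} = \sqrt{29125 + \frac{1}{-127 + \left(-4 + 3\right)}} = \sqrt{29125 + \frac{1}{-127 - 1}} = \sqrt{29125 + \frac{1}{-128}} = \sqrt{29125 - \frac{1}{128}} = \sqrt{\frac{3727999}{128}} = \frac{\sqrt{7455998}}{16}$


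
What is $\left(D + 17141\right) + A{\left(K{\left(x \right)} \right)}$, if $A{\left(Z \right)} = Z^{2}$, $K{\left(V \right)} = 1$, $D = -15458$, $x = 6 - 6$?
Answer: $1684$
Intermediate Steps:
$x = 0$ ($x = 6 - 6 = 0$)
$\left(D + 17141\right) + A{\left(K{\left(x \right)} \right)} = \left(-15458 + 17141\right) + 1^{2} = 1683 + 1 = 1684$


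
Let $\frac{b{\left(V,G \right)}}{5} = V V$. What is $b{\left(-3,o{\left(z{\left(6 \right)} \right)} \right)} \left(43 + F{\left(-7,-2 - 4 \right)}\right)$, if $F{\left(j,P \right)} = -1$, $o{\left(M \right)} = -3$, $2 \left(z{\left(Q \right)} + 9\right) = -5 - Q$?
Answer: $1890$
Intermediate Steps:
$z{\left(Q \right)} = - \frac{23}{2} - \frac{Q}{2}$ ($z{\left(Q \right)} = -9 + \frac{-5 - Q}{2} = -9 - \left(\frac{5}{2} + \frac{Q}{2}\right) = - \frac{23}{2} - \frac{Q}{2}$)
$b{\left(V,G \right)} = 5 V^{2}$ ($b{\left(V,G \right)} = 5 V V = 5 V^{2}$)
$b{\left(-3,o{\left(z{\left(6 \right)} \right)} \right)} \left(43 + F{\left(-7,-2 - 4 \right)}\right) = 5 \left(-3\right)^{2} \left(43 - 1\right) = 5 \cdot 9 \cdot 42 = 45 \cdot 42 = 1890$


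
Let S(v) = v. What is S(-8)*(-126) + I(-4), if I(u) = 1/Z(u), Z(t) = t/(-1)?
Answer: 4033/4 ≈ 1008.3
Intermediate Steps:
Z(t) = -t (Z(t) = t*(-1) = -t)
I(u) = -1/u (I(u) = 1/(-u) = -1/u)
S(-8)*(-126) + I(-4) = -8*(-126) - 1/(-4) = 1008 - 1*(-1/4) = 1008 + 1/4 = 4033/4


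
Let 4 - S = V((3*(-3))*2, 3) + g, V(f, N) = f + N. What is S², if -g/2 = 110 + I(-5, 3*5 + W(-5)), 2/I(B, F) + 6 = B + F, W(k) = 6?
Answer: 1432809/25 ≈ 57312.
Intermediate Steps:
V(f, N) = N + f
I(B, F) = 2/(-6 + B + F) (I(B, F) = 2/(-6 + (B + F)) = 2/(-6 + B + F))
g = -1102/5 (g = -2*(110 + 2/(-6 - 5 + (3*5 + 6))) = -2*(110 + 2/(-6 - 5 + (15 + 6))) = -2*(110 + 2/(-6 - 5 + 21)) = -2*(110 + 2/10) = -2*(110 + 2*(⅒)) = -2*(110 + ⅕) = -2*551/5 = -1102/5 ≈ -220.40)
S = 1197/5 (S = 4 - ((3 + (3*(-3))*2) - 1102/5) = 4 - ((3 - 9*2) - 1102/5) = 4 - ((3 - 18) - 1102/5) = 4 - (-15 - 1102/5) = 4 - 1*(-1177/5) = 4 + 1177/5 = 1197/5 ≈ 239.40)
S² = (1197/5)² = 1432809/25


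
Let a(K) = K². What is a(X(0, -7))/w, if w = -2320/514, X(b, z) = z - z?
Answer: 0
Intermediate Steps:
X(b, z) = 0
w = -1160/257 (w = -2320*1/514 = -1160/257 ≈ -4.5136)
a(X(0, -7))/w = 0²/(-1160/257) = 0*(-257/1160) = 0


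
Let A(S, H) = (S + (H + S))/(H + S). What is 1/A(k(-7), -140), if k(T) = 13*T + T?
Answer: 17/24 ≈ 0.70833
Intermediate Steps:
k(T) = 14*T
A(S, H) = (H + 2*S)/(H + S)
1/A(k(-7), -140) = 1/((-140 + 2*(14*(-7)))/(-140 + 14*(-7))) = 1/((-140 + 2*(-98))/(-140 - 98)) = 1/((-140 - 196)/(-238)) = 1/(-1/238*(-336)) = 1/(24/17) = 17/24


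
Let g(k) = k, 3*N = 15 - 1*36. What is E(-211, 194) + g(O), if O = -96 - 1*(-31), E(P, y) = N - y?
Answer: -266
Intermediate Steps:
N = -7 (N = (15 - 1*36)/3 = (15 - 36)/3 = (⅓)*(-21) = -7)
E(P, y) = -7 - y
O = -65 (O = -96 + 31 = -65)
E(-211, 194) + g(O) = (-7 - 1*194) - 65 = (-7 - 194) - 65 = -201 - 65 = -266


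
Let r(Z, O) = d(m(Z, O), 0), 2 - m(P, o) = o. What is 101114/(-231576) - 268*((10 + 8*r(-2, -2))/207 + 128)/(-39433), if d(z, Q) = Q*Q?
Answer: 136611475879/315044906076 ≈ 0.43363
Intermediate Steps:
m(P, o) = 2 - o
d(z, Q) = Q²
r(Z, O) = 0 (r(Z, O) = 0² = 0)
101114/(-231576) - 268*((10 + 8*r(-2, -2))/207 + 128)/(-39433) = 101114/(-231576) - 268*((10 + 8*0)/207 + 128)/(-39433) = 101114*(-1/231576) - 268*((10 + 0)*(1/207) + 128)*(-1/39433) = -50557/115788 - 268*(10*(1/207) + 128)*(-1/39433) = -50557/115788 - 268*(10/207 + 128)*(-1/39433) = -50557/115788 - 268*26506/207*(-1/39433) = -50557/115788 - 7103608/207*(-1/39433) = -50557/115788 + 7103608/8162631 = 136611475879/315044906076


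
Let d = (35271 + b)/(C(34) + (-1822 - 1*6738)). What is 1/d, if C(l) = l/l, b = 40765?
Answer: -8559/76036 ≈ -0.11257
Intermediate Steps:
C(l) = 1
d = -76036/8559 (d = (35271 + 40765)/(1 + (-1822 - 1*6738)) = 76036/(1 + (-1822 - 6738)) = 76036/(1 - 8560) = 76036/(-8559) = 76036*(-1/8559) = -76036/8559 ≈ -8.8837)
1/d = 1/(-76036/8559) = -8559/76036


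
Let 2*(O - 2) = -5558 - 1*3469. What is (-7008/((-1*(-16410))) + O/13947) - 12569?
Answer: -958947399307/76290090 ≈ -12570.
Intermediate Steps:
O = -9023/2 (O = 2 + (-5558 - 1*3469)/2 = 2 + (-5558 - 3469)/2 = 2 + (1/2)*(-9027) = 2 - 9027/2 = -9023/2 ≈ -4511.5)
(-7008/((-1*(-16410))) + O/13947) - 12569 = (-7008/((-1*(-16410))) - 9023/2/13947) - 12569 = (-7008/16410 - 9023/2*1/13947) - 12569 = (-7008*1/16410 - 9023/27894) - 12569 = (-1168/2735 - 9023/27894) - 12569 = -57258097/76290090 - 12569 = -958947399307/76290090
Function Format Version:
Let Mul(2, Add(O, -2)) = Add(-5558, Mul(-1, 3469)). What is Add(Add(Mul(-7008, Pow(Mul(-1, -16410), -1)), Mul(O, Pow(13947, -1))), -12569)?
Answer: Rational(-958947399307, 76290090) ≈ -12570.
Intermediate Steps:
O = Rational(-9023, 2) (O = Add(2, Mul(Rational(1, 2), Add(-5558, Mul(-1, 3469)))) = Add(2, Mul(Rational(1, 2), Add(-5558, -3469))) = Add(2, Mul(Rational(1, 2), -9027)) = Add(2, Rational(-9027, 2)) = Rational(-9023, 2) ≈ -4511.5)
Add(Add(Mul(-7008, Pow(Mul(-1, -16410), -1)), Mul(O, Pow(13947, -1))), -12569) = Add(Add(Mul(-7008, Pow(Mul(-1, -16410), -1)), Mul(Rational(-9023, 2), Pow(13947, -1))), -12569) = Add(Add(Mul(-7008, Pow(16410, -1)), Mul(Rational(-9023, 2), Rational(1, 13947))), -12569) = Add(Add(Mul(-7008, Rational(1, 16410)), Rational(-9023, 27894)), -12569) = Add(Add(Rational(-1168, 2735), Rational(-9023, 27894)), -12569) = Add(Rational(-57258097, 76290090), -12569) = Rational(-958947399307, 76290090)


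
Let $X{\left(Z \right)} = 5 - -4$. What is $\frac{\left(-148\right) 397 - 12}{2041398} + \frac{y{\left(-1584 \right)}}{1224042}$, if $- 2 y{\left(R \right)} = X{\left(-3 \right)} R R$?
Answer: $- \frac{1926737754296}{208229740893} \approx -9.2529$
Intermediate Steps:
$X{\left(Z \right)} = 9$ ($X{\left(Z \right)} = 5 + 4 = 9$)
$y{\left(R \right)} = - \frac{9 R^{2}}{2}$ ($y{\left(R \right)} = - \frac{9 R R}{2} = - \frac{9 R^{2}}{2}$)
$\frac{\left(-148\right) 397 - 12}{2041398} + \frac{y{\left(-1584 \right)}}{1224042} = \frac{\left(-148\right) 397 - 12}{2041398} + \frac{\left(- \frac{9}{2}\right) \left(-1584\right)^{2}}{1224042} = \left(-58756 - 12\right) \frac{1}{2041398} + \left(- \frac{9}{2}\right) 2509056 \cdot \frac{1}{1224042} = \left(-58768\right) \frac{1}{2041398} - \frac{1881792}{204007} = - \frac{29384}{1020699} - \frac{1881792}{204007} = - \frac{1926737754296}{208229740893}$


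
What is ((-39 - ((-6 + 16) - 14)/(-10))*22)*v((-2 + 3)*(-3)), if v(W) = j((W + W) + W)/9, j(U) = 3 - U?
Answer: -17336/15 ≈ -1155.7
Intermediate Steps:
v(W) = 1/3 - W/3 (v(W) = (3 - ((W + W) + W))/9 = (3 - (2*W + W))*(1/9) = (3 - 3*W)*(1/9) = 1/3 - W/3)
((-39 - ((-6 + 16) - 14)/(-10))*22)*v((-2 + 3)*(-3)) = ((-39 - ((-6 + 16) - 14)/(-10))*22)*(1/3 - (-2 + 3)*(-3)/3) = ((-39 - (10 - 14)*(-1)/10)*22)*(1/3 - (-3)/3) = ((-39 - (-4)*(-1)/10)*22)*(1/3 - 1/3*(-3)) = ((-39 - 1*2/5)*22)*(1/3 + 1) = ((-39 - 2/5)*22)*(4/3) = -197/5*22*(4/3) = -4334/5*4/3 = -17336/15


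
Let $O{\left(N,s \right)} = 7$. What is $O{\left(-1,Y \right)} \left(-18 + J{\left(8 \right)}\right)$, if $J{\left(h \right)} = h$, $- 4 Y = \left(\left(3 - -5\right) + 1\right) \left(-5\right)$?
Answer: $-70$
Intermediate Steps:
$Y = \frac{45}{4}$ ($Y = - \frac{\left(\left(3 - -5\right) + 1\right) \left(-5\right)}{4} = - \frac{\left(\left(3 + 5\right) + 1\right) \left(-5\right)}{4} = - \frac{\left(8 + 1\right) \left(-5\right)}{4} = - \frac{9 \left(-5\right)}{4} = \left(- \frac{1}{4}\right) \left(-45\right) = \frac{45}{4} \approx 11.25$)
$O{\left(-1,Y \right)} \left(-18 + J{\left(8 \right)}\right) = 7 \left(-18 + 8\right) = 7 \left(-10\right) = -70$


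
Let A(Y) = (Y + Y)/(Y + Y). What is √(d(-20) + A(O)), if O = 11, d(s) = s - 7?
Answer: I*√26 ≈ 5.099*I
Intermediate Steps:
d(s) = -7 + s
A(Y) = 1 (A(Y) = (2*Y)/((2*Y)) = (2*Y)*(1/(2*Y)) = 1)
√(d(-20) + A(O)) = √((-7 - 20) + 1) = √(-27 + 1) = √(-26) = I*√26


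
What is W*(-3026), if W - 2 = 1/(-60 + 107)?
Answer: -287470/47 ≈ -6116.4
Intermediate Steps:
W = 95/47 (W = 2 + 1/(-60 + 107) = 2 + 1/47 = 95/47 ≈ 2.0213)
W*(-3026) = (95/47)*(-3026) = -287470/47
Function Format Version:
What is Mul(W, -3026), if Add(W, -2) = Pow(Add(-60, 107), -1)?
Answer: Rational(-287470, 47) ≈ -6116.4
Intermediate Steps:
W = Rational(95, 47) (W = Add(2, Pow(Add(-60, 107), -1)) = Add(2, Pow(47, -1)) = Add(2, Rational(1, 47)) = Rational(95, 47) ≈ 2.0213)
Mul(W, -3026) = Mul(Rational(95, 47), -3026) = Rational(-287470, 47)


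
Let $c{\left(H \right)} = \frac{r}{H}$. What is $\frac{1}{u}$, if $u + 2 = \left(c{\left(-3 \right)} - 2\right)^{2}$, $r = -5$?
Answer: $- \frac{9}{17} \approx -0.52941$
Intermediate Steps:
$c{\left(H \right)} = - \frac{5}{H}$
$u = - \frac{17}{9}$ ($u = -2 + \left(- \frac{5}{-3} - 2\right)^{2} = -2 + \left(\left(-5\right) \left(- \frac{1}{3}\right) - 2\right)^{2} = -2 + \left(\frac{5}{3} - 2\right)^{2} = -2 + \left(- \frac{1}{3}\right)^{2} = -2 + \frac{1}{9} = - \frac{17}{9} \approx -1.8889$)
$\frac{1}{u} = \frac{1}{- \frac{17}{9}} = - \frac{9}{17}$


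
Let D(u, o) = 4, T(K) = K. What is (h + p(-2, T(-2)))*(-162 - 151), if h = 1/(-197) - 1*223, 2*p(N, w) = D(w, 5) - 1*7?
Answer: 27686415/394 ≈ 70270.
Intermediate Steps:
p(N, w) = -3/2 (p(N, w) = (4 - 1*7)/2 = (4 - 7)/2 = (1/2)*(-3) = -3/2)
h = -43932/197 (h = -1/197 - 223 = -43932/197 ≈ -223.01)
(h + p(-2, T(-2)))*(-162 - 151) = (-43932/197 - 3/2)*(-162 - 151) = -88455/394*(-313) = 27686415/394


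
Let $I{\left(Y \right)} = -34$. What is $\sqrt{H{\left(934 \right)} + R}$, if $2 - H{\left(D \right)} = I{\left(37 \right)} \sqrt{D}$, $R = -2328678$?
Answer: $\sqrt{-2328676 + 34 \sqrt{934}} \approx 1525.7 i$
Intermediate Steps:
$H{\left(D \right)} = 2 + 34 \sqrt{D}$ ($H{\left(D \right)} = 2 - - 34 \sqrt{D} = 2 + 34 \sqrt{D}$)
$\sqrt{H{\left(934 \right)} + R} = \sqrt{\left(2 + 34 \sqrt{934}\right) - 2328678} = \sqrt{-2328676 + 34 \sqrt{934}}$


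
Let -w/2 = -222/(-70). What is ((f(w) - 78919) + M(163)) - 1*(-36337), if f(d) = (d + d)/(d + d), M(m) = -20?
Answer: -42601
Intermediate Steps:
w = -222/35 (w = -(-444)/(-70) = -(-444)*(-1)/70 = -2*111/35 = -222/35 ≈ -6.3429)
f(d) = 1 (f(d) = (2*d)/((2*d)) = (2*d)*(1/(2*d)) = 1)
((f(w) - 78919) + M(163)) - 1*(-36337) = ((1 - 78919) - 20) - 1*(-36337) = (-78918 - 20) + 36337 = -78938 + 36337 = -42601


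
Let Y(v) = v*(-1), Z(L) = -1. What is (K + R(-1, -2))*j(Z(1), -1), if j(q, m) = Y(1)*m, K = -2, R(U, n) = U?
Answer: -3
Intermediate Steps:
Y(v) = -v
j(q, m) = -m (j(q, m) = (-1*1)*m = -m)
(K + R(-1, -2))*j(Z(1), -1) = (-2 - 1)*(-1*(-1)) = -3*1 = -3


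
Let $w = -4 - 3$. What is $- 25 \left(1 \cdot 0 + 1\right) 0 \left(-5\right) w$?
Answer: $0$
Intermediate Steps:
$w = -7$ ($w = -4 - 3 = -7$)
$- 25 \left(1 \cdot 0 + 1\right) 0 \left(-5\right) w = - 25 \left(1 \cdot 0 + 1\right) 0 \left(-5\right) \left(-7\right) = - 25 \left(0 + 1\right) 0 \left(-7\right) = \left(-25\right) 1 \cdot 0 = \left(-25\right) 0 = 0$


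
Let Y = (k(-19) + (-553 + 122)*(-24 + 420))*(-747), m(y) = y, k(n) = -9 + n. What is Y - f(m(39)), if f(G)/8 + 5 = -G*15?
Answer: 127520608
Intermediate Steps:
f(G) = -40 - 120*G (f(G) = -40 + 8*(-G*15) = -40 + 8*(-15*G) = -40 - 120*G)
Y = 127515888 (Y = ((-9 - 19) + (-553 + 122)*(-24 + 420))*(-747) = (-28 - 431*396)*(-747) = (-28 - 170676)*(-747) = -170704*(-747) = 127515888)
Y - f(m(39)) = 127515888 - (-40 - 120*39) = 127515888 - (-40 - 4680) = 127515888 - 1*(-4720) = 127515888 + 4720 = 127520608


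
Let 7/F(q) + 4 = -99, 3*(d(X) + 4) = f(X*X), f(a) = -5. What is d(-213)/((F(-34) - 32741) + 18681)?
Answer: 1751/4344561 ≈ 0.00040303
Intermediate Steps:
d(X) = -17/3 (d(X) = -4 + (1/3)*(-5) = -4 - 5/3 = -17/3)
F(q) = -7/103 (F(q) = 7/(-4 - 99) = 7/(-103) = 7*(-1/103) = -7/103)
d(-213)/((F(-34) - 32741) + 18681) = -17/(3*((-7/103 - 32741) + 18681)) = -17/(3*(-3372330/103 + 18681)) = -17/(3*(-1448187/103)) = -17/3*(-103/1448187) = 1751/4344561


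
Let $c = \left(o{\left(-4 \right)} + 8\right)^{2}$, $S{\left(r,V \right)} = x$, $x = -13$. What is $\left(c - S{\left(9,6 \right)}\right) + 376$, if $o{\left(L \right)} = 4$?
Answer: $533$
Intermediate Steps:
$S{\left(r,V \right)} = -13$
$c = 144$ ($c = \left(4 + 8\right)^{2} = 12^{2} = 144$)
$\left(c - S{\left(9,6 \right)}\right) + 376 = \left(144 - -13\right) + 376 = \left(144 + 13\right) + 376 = 157 + 376 = 533$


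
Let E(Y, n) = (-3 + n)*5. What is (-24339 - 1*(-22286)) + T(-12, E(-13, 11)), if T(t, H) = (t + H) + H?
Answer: -1985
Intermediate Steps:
E(Y, n) = -15 + 5*n
T(t, H) = t + 2*H (T(t, H) = (H + t) + H = t + 2*H)
(-24339 - 1*(-22286)) + T(-12, E(-13, 11)) = (-24339 - 1*(-22286)) + (-12 + 2*(-15 + 5*11)) = (-24339 + 22286) + (-12 + 2*(-15 + 55)) = -2053 + (-12 + 2*40) = -2053 + (-12 + 80) = -2053 + 68 = -1985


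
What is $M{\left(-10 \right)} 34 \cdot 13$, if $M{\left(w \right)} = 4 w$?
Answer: $-17680$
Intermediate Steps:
$M{\left(-10 \right)} 34 \cdot 13 = 4 \left(-10\right) 34 \cdot 13 = \left(-40\right) 34 \cdot 13 = \left(-1360\right) 13 = -17680$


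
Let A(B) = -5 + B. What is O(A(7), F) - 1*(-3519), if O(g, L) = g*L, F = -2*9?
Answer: 3483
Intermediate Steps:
F = -18
O(g, L) = L*g
O(A(7), F) - 1*(-3519) = -18*(-5 + 7) - 1*(-3519) = -18*2 + 3519 = -36 + 3519 = 3483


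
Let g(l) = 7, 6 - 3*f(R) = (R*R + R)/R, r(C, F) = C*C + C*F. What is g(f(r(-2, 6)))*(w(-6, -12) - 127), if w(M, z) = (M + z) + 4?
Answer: -987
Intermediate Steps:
w(M, z) = 4 + M + z
r(C, F) = C**2 + C*F
f(R) = 2 - (R + R**2)/(3*R) (f(R) = 2 - (R*R + R)/(3*R) = 2 - (R**2 + R)/(3*R) = 2 - (R + R**2)/(3*R))
g(f(r(-2, 6)))*(w(-6, -12) - 127) = 7*((4 - 6 - 12) - 127) = 7*(-14 - 127) = 7*(-141) = -987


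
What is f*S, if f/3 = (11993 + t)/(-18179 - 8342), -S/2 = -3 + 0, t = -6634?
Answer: -96462/26521 ≈ -3.6372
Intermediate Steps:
S = 6 (S = -2*(-3 + 0) = -2*(-3) = 6)
f = -16077/26521 (f = 3*((11993 - 6634)/(-18179 - 8342)) = 3*(5359/(-26521)) = 3*(5359*(-1/26521)) = 3*(-5359/26521) = -16077/26521 ≈ -0.60620)
f*S = -16077/26521*6 = -96462/26521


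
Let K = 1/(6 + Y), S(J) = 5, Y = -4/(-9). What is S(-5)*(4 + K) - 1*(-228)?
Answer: 14429/58 ≈ 248.78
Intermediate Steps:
Y = 4/9 (Y = -4*(-⅑) = 4/9 ≈ 0.44444)
K = 9/58 (K = 1/(6 + 4/9) = 1/(58/9) = 9/58 ≈ 0.15517)
S(-5)*(4 + K) - 1*(-228) = 5*(4 + 9/58) - 1*(-228) = 5*(241/58) + 228 = 1205/58 + 228 = 14429/58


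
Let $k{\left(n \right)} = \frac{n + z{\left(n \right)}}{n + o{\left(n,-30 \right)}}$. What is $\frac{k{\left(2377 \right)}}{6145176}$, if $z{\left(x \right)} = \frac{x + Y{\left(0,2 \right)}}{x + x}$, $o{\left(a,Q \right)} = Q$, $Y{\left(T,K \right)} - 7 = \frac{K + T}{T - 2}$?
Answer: $\frac{3767547}{22855216418096} \approx 1.6484 \cdot 10^{-7}$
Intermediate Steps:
$Y{\left(T,K \right)} = 7 + \frac{K + T}{-2 + T}$ ($Y{\left(T,K \right)} = 7 + \frac{K + T}{T - 2} = 7 + \frac{K + T}{-2 + T}$)
$z{\left(x \right)} = \frac{6 + x}{2 x}$ ($z{\left(x \right)} = \frac{x + \frac{-14 + 2 + 8 \cdot 0}{-2 + 0}}{x + x} = \frac{x + \frac{-14 + 2 + 0}{-2}}{2 x} = \left(x - -6\right) \frac{1}{2 x} = \left(x + 6\right) \frac{1}{2 x} = \left(6 + x\right) \frac{1}{2 x} = \frac{6 + x}{2 x}$)
$k{\left(n \right)} = \frac{n + \frac{6 + n}{2 n}}{-30 + n}$ ($k{\left(n \right)} = \frac{n + \frac{6 + n}{2 n}}{n - 30} = \frac{n + \frac{6 + n}{2 n}}{-30 + n}$)
$\frac{k{\left(2377 \right)}}{6145176} = \frac{\frac{1}{2377} \frac{1}{-30 + 2377} \left(3 + 2377^{2} + \frac{1}{2} \cdot 2377\right)}{6145176} = \frac{3 + 5650129 + \frac{2377}{2}}{2377 \cdot 2347} \cdot \frac{1}{6145176} = \frac{1}{2377} \cdot \frac{1}{2347} \cdot \frac{11302641}{2} \cdot \frac{1}{6145176} = \frac{11302641}{11157638} \cdot \frac{1}{6145176} = \frac{3767547}{22855216418096}$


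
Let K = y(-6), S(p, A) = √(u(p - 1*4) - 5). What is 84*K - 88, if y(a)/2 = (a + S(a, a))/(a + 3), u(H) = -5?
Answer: 248 - 56*I*√10 ≈ 248.0 - 177.09*I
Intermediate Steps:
S(p, A) = I*√10 (S(p, A) = √(-5 - 5) = √(-10) = I*√10)
y(a) = 2*(a + I*√10)/(3 + a) (y(a) = 2*((a + I*√10)/(a + 3)) = 2*((a + I*√10)/(3 + a)) = 2*(a + I*√10)/(3 + a))
K = 4 - 2*I*√10/3 (K = 2*(-6 + I*√10)/(3 - 6) = 2*(-6 + I*√10)/(-3) = 2*(-⅓)*(-6 + I*√10) = 4 - 2*I*√10/3 ≈ 4.0 - 2.1082*I)
84*K - 88 = 84*(4 - 2*I*√10/3) - 88 = (336 - 56*I*√10) - 88 = 248 - 56*I*√10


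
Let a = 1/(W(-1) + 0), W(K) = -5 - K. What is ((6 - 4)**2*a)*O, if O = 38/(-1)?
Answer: 38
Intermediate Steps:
O = -38 (O = 38*(-1) = -38)
a = -1/4 (a = 1/((-5 - 1*(-1)) + 0) = 1/((-5 + 1) + 0) = 1/(-4 + 0) = 1/(-4) = -1/4 ≈ -0.25000)
((6 - 4)**2*a)*O = ((6 - 4)**2*(-1/4))*(-38) = (2**2*(-1/4))*(-38) = (4*(-1/4))*(-38) = -1*(-38) = 38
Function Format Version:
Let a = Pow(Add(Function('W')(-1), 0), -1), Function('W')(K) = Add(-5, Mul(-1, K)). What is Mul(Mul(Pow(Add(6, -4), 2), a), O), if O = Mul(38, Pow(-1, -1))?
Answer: 38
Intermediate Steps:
O = -38 (O = Mul(38, -1) = -38)
a = Rational(-1, 4) (a = Pow(Add(Add(-5, Mul(-1, -1)), 0), -1) = Pow(Add(Add(-5, 1), 0), -1) = Pow(Add(-4, 0), -1) = Pow(-4, -1) = Rational(-1, 4) ≈ -0.25000)
Mul(Mul(Pow(Add(6, -4), 2), a), O) = Mul(Mul(Pow(Add(6, -4), 2), Rational(-1, 4)), -38) = Mul(Mul(Pow(2, 2), Rational(-1, 4)), -38) = Mul(Mul(4, Rational(-1, 4)), -38) = Mul(-1, -38) = 38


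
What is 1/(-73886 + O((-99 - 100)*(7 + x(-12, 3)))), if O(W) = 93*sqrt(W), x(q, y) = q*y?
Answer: -73886/5409227617 - 93*sqrt(5771)/5409227617 ≈ -1.4965e-5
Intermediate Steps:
1/(-73886 + O((-99 - 100)*(7 + x(-12, 3)))) = 1/(-73886 + 93*sqrt((-99 - 100)*(7 - 12*3))) = 1/(-73886 + 93*sqrt(-199*(7 - 36))) = 1/(-73886 + 93*sqrt(-199*(-29))) = 1/(-73886 + 93*sqrt(5771))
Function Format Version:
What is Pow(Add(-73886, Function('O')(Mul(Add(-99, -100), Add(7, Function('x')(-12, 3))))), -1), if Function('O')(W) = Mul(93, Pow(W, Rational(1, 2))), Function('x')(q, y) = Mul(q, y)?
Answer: Add(Rational(-73886, 5409227617), Mul(Rational(-93, 5409227617), Pow(5771, Rational(1, 2)))) ≈ -1.4965e-5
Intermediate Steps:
Pow(Add(-73886, Function('O')(Mul(Add(-99, -100), Add(7, Function('x')(-12, 3))))), -1) = Pow(Add(-73886, Mul(93, Pow(Mul(Add(-99, -100), Add(7, Mul(-12, 3))), Rational(1, 2)))), -1) = Pow(Add(-73886, Mul(93, Pow(Mul(-199, Add(7, -36)), Rational(1, 2)))), -1) = Pow(Add(-73886, Mul(93, Pow(Mul(-199, -29), Rational(1, 2)))), -1) = Pow(Add(-73886, Mul(93, Pow(5771, Rational(1, 2)))), -1)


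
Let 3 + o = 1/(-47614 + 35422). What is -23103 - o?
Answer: -281635199/12192 ≈ -23100.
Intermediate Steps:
o = -36577/12192 (o = -3 + 1/(-47614 + 35422) = -3 + 1/(-12192) = -3 - 1/12192 = -36577/12192 ≈ -3.0001)
-23103 - o = -23103 - 1*(-36577/12192) = -23103 + 36577/12192 = -281635199/12192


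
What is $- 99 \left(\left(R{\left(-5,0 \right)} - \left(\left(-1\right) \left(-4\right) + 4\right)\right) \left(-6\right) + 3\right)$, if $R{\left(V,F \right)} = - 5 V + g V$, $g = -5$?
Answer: $24651$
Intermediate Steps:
$R{\left(V,F \right)} = - 10 V$ ($R{\left(V,F \right)} = - 5 V - 5 V = - 10 V$)
$- 99 \left(\left(R{\left(-5,0 \right)} - \left(\left(-1\right) \left(-4\right) + 4\right)\right) \left(-6\right) + 3\right) = - 99 \left(\left(\left(-10\right) \left(-5\right) - \left(\left(-1\right) \left(-4\right) + 4\right)\right) \left(-6\right) + 3\right) = - 99 \left(\left(50 - \left(4 + 4\right)\right) \left(-6\right) + 3\right) = - 99 \left(\left(50 - 8\right) \left(-6\right) + 3\right) = - 99 \left(42 \left(-6\right) + 3\right) = - 99 \left(-252 + 3\right) = \left(-99\right) \left(-249\right) = 24651$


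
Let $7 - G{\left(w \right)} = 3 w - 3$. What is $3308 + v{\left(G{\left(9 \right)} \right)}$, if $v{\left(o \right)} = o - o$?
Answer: $3308$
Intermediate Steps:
$G{\left(w \right)} = 10 - 3 w$ ($G{\left(w \right)} = 7 - \left(3 w - 3\right) = 7 - \left(-3 + 3 w\right) = 10 - 3 w$)
$v{\left(o \right)} = 0$
$3308 + v{\left(G{\left(9 \right)} \right)} = 3308 + 0 = 3308$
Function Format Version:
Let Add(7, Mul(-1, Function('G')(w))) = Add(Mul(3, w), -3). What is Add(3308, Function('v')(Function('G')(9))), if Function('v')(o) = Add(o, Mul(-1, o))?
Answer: 3308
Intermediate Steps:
Function('G')(w) = Add(10, Mul(-3, w)) (Function('G')(w) = Add(7, Mul(-1, Add(Mul(3, w), -3))) = Add(7, Mul(-1, Add(-3, Mul(3, w)))) = Add(7, Add(3, Mul(-3, w))) = Add(10, Mul(-3, w)))
Function('v')(o) = 0
Add(3308, Function('v')(Function('G')(9))) = Add(3308, 0) = 3308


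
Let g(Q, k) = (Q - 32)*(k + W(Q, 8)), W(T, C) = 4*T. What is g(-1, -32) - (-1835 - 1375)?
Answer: 4398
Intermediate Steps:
g(Q, k) = (-32 + Q)*(k + 4*Q) (g(Q, k) = (Q - 32)*(k + 4*Q) = (-32 + Q)*(k + 4*Q))
g(-1, -32) - (-1835 - 1375) = (-128*(-1) - 32*(-32) + 4*(-1)² - 1*(-32)) - (-1835 - 1375) = (128 + 1024 + 4*1 + 32) - 1*(-3210) = (128 + 1024 + 4 + 32) + 3210 = 1188 + 3210 = 4398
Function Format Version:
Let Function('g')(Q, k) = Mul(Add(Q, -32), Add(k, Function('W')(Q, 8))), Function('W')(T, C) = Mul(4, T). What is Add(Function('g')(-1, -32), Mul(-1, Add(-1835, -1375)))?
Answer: 4398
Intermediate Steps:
Function('g')(Q, k) = Mul(Add(-32, Q), Add(k, Mul(4, Q))) (Function('g')(Q, k) = Mul(Add(Q, -32), Add(k, Mul(4, Q))) = Mul(Add(-32, Q), Add(k, Mul(4, Q))))
Add(Function('g')(-1, -32), Mul(-1, Add(-1835, -1375))) = Add(Add(Mul(-128, -1), Mul(-32, -32), Mul(4, Pow(-1, 2)), Mul(-1, -32)), Mul(-1, Add(-1835, -1375))) = Add(Add(128, 1024, Mul(4, 1), 32), Mul(-1, -3210)) = Add(Add(128, 1024, 4, 32), 3210) = Add(1188, 3210) = 4398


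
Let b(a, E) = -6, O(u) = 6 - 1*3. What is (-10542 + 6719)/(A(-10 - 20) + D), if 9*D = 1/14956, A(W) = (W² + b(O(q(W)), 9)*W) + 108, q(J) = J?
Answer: -514591092/159909553 ≈ -3.2180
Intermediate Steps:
O(u) = 3 (O(u) = 6 - 3 = 3)
A(W) = 108 + W² - 6*W (A(W) = (W² - 6*W) + 108 = 108 + W² - 6*W)
D = 1/134604 (D = (⅑)/14956 = (⅑)*(1/14956) = 1/134604 ≈ 7.4292e-6)
(-10542 + 6719)/(A(-10 - 20) + D) = (-10542 + 6719)/((108 + (-10 - 20)² - 6*(-10 - 20)) + 1/134604) = -3823/((108 + (-30)² - 6*(-30)) + 1/134604) = -3823/((108 + 900 + 180) + 1/134604) = -3823/(1188 + 1/134604) = -3823/159909553/134604 = -3823*134604/159909553 = -514591092/159909553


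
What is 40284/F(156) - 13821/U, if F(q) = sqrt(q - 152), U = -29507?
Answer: 594343815/29507 ≈ 20142.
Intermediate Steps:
F(q) = sqrt(-152 + q)
40284/F(156) - 13821/U = 40284/(sqrt(-152 + 156)) - 13821/(-29507) = 40284/(sqrt(4)) - 13821*(-1/29507) = 40284/2 + 13821/29507 = 40284*(1/2) + 13821/29507 = 20142 + 13821/29507 = 594343815/29507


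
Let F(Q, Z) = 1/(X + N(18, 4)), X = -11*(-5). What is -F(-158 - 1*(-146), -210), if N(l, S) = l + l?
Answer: -1/91 ≈ -0.010989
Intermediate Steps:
N(l, S) = 2*l
X = 55
F(Q, Z) = 1/91 (F(Q, Z) = 1/(55 + 2*18) = 1/(55 + 36) = 1/91)
-F(-158 - 1*(-146), -210) = -1*1/91 = -1/91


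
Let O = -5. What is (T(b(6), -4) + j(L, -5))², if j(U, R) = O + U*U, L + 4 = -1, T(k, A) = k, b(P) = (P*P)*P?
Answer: 55696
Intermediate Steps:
b(P) = P³ (b(P) = P²*P = P³)
L = -5 (L = -4 - 1 = -5)
j(U, R) = -5 + U² (j(U, R) = -5 + U*U = -5 + U²)
(T(b(6), -4) + j(L, -5))² = (6³ + (-5 + (-5)²))² = (216 + (-5 + 25))² = (216 + 20)² = 236² = 55696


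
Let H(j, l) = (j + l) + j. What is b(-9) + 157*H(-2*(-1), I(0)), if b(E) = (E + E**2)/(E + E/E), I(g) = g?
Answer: 619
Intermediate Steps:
H(j, l) = l + 2*j
b(E) = (E + E**2)/(1 + E) (b(E) = (E + E**2)/(E + 1) = (E + E**2)/(1 + E))
b(-9) + 157*H(-2*(-1), I(0)) = -9 + 157*(0 + 2*(-2*(-1))) = -9 + 157*(0 + 2*2) = -9 + 157*(0 + 4) = -9 + 157*4 = -9 + 628 = 619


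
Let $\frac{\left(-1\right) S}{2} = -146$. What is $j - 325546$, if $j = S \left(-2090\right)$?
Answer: $-935826$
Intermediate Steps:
$S = 292$ ($S = \left(-2\right) \left(-146\right) = 292$)
$j = -610280$ ($j = 292 \left(-2090\right) = -610280$)
$j - 325546 = -610280 - 325546 = -935826$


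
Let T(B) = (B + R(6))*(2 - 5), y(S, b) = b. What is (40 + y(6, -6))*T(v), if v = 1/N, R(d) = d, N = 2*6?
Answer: -1241/2 ≈ -620.50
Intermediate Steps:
N = 12
v = 1/12 ≈ 0.083333
T(B) = -18 - 3*B (T(B) = (B + 6)*(2 - 5) = (6 + B)*(-3) = -18 - 3*B)
(40 + y(6, -6))*T(v) = (40 - 6)*(-18 - 3*1/12) = 34*(-18 - ¼) = 34*(-73/4) = -1241/2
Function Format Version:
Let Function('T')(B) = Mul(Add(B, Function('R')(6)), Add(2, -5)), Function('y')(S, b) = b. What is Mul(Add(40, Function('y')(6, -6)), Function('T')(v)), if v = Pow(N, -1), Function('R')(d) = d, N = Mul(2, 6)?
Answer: Rational(-1241, 2) ≈ -620.50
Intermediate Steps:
N = 12
v = Rational(1, 12) (v = Pow(12, -1) = Rational(1, 12) ≈ 0.083333)
Function('T')(B) = Add(-18, Mul(-3, B)) (Function('T')(B) = Mul(Add(B, 6), Add(2, -5)) = Mul(Add(6, B), -3) = Add(-18, Mul(-3, B)))
Mul(Add(40, Function('y')(6, -6)), Function('T')(v)) = Mul(Add(40, -6), Add(-18, Mul(-3, Rational(1, 12)))) = Mul(34, Add(-18, Rational(-1, 4))) = Mul(34, Rational(-73, 4)) = Rational(-1241, 2)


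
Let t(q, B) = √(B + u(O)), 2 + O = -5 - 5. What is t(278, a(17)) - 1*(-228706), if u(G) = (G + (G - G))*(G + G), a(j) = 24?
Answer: 228706 + 2*√78 ≈ 2.2872e+5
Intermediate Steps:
O = -12 (O = -2 + (-5 - 5) = -2 - 10 = -12)
u(G) = 2*G² (u(G) = (G + 0)*(2*G) = G*(2*G) = 2*G²)
t(q, B) = √(288 + B) (t(q, B) = √(B + 2*(-12)²) = √(B + 2*144) = √(B + 288) = √(288 + B))
t(278, a(17)) - 1*(-228706) = √(288 + 24) - 1*(-228706) = √312 + 228706 = 2*√78 + 228706 = 228706 + 2*√78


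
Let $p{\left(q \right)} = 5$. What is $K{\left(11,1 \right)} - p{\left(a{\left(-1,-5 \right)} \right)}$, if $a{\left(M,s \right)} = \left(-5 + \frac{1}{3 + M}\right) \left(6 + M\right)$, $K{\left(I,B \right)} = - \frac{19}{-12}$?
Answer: $- \frac{41}{12} \approx -3.4167$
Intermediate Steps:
$K{\left(I,B \right)} = \frac{19}{12}$ ($K{\left(I,B \right)} = \left(-19\right) \left(- \frac{1}{12}\right) = \frac{19}{12}$)
$K{\left(11,1 \right)} - p{\left(a{\left(-1,-5 \right)} \right)} = \frac{19}{12} - 5 = - \frac{41}{12}$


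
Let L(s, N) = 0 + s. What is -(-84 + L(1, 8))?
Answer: 83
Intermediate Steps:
L(s, N) = s
-(-84 + L(1, 8)) = -(-84 + 1) = -1*(-83) = 83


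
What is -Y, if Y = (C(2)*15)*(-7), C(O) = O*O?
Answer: 420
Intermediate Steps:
C(O) = O²
Y = -420 (Y = (2²*15)*(-7) = (4*15)*(-7) = 60*(-7) = -420)
-Y = -1*(-420) = 420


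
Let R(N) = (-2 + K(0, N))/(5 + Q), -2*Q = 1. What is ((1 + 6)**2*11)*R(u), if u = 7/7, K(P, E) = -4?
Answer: -2156/3 ≈ -718.67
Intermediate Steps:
Q = -1/2 (Q = -1/2*1 = -1/2 ≈ -0.50000)
u = 1 (u = 7*(1/7) = 1)
R(N) = -4/3 (R(N) = (-2 - 4)/(5 - 1/2) = -6/9/2 = -6*2/9 = -4/3)
((1 + 6)**2*11)*R(u) = ((1 + 6)**2*11)*(-4/3) = (7**2*11)*(-4/3) = (49*11)*(-4/3) = 539*(-4/3) = -2156/3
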